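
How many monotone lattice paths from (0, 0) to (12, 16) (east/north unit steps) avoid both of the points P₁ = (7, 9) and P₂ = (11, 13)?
Number of paths = 14579899

Inclusion–exclusion. Total paths: C(28, 12) = 30421755. Through P₁: C(16, 7)·C(12, 5) = 9060480. Through P₂: C(24, 11)·C(4, 1) = 9984576. Since P₁ is strictly southwest of P₂, a monotone path through both must visit P₁ then P₂; paths through both = C(16, 7)·C(8, 4)·C(4, 1) = 3203200. Avoid both = 30421755 − 9060480 − 9984576 + 3203200 = 14579899.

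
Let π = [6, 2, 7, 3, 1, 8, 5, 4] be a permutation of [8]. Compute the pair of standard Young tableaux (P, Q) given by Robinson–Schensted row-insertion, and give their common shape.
P = [1, 3, 4] / [2, 5, 8] / [6, 7];  Q = [1, 3, 6] / [2, 4, 7] / [5, 8];  common shape = (3, 3, 2)

Row-insert the values π_1, π_2, … into P one at a time, bumping the leftmost entry strictly greater than the inserted value down to the next row. The recording tableau Q records, in position (i, j), the step at which that cell was added to P.
  Insert 6 (step 1): P = [6];  Q = [1]
  Insert 2 (step 2): P = [2] / [6];  Q = [1] / [2]
  Insert 7 (step 3): P = [2, 7] / [6];  Q = [1, 3] / [2]
  Insert 3 (step 4): P = [2, 3] / [6, 7];  Q = [1, 3] / [2, 4]
  Insert 1 (step 5): P = [1, 3] / [2, 7] / [6];  Q = [1, 3] / [2, 4] / [5]
  Insert 8 (step 6): P = [1, 3, 8] / [2, 7] / [6];  Q = [1, 3, 6] / [2, 4] / [5]
  Insert 5 (step 7): P = [1, 3, 5] / [2, 7, 8] / [6];  Q = [1, 3, 6] / [2, 4, 7] / [5]
  Insert 4 (step 8): P = [1, 3, 4] / [2, 5, 8] / [6, 7];  Q = [1, 3, 6] / [2, 4, 7] / [5, 8]
Final shape: (3, 3, 2).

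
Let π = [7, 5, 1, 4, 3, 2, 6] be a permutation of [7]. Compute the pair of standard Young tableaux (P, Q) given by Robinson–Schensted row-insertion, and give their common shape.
P = [1, 2, 6] / [3] / [4] / [5] / [7];  Q = [1, 4, 7] / [2] / [3] / [5] / [6];  common shape = (3, 1, 1, 1, 1)

Row-insert the values π_1, π_2, … into P one at a time, bumping the leftmost entry strictly greater than the inserted value down to the next row. The recording tableau Q records, in position (i, j), the step at which that cell was added to P.
  Insert 7 (step 1): P = [7];  Q = [1]
  Insert 5 (step 2): P = [5] / [7];  Q = [1] / [2]
  Insert 1 (step 3): P = [1] / [5] / [7];  Q = [1] / [2] / [3]
  Insert 4 (step 4): P = [1, 4] / [5] / [7];  Q = [1, 4] / [2] / [3]
  Insert 3 (step 5): P = [1, 3] / [4] / [5] / [7];  Q = [1, 4] / [2] / [3] / [5]
  Insert 2 (step 6): P = [1, 2] / [3] / [4] / [5] / [7];  Q = [1, 4] / [2] / [3] / [5] / [6]
  Insert 6 (step 7): P = [1, 2, 6] / [3] / [4] / [5] / [7];  Q = [1, 4, 7] / [2] / [3] / [5] / [6]
Final shape: (3, 1, 1, 1, 1).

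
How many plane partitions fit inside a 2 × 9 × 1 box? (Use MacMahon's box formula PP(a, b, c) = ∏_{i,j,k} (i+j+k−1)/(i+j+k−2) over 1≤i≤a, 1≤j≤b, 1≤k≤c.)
PP(2, 9, 1) = 55

Evaluate the triple product over i = 1..2, j = 1..9, k = 1..1. The factors are (2/1) · (3/2) · (4/3) · (5/4) · (6/5) · (7/6) · (8/7) · (9/8) · … (18 factors total). The numerators and denominators telescope so the product is an integer; carrying out the multiplication exactly gives PP(2, 9, 1) = 55.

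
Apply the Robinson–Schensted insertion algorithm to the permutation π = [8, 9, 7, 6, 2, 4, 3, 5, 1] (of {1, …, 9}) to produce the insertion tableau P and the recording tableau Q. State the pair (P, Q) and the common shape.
P = [1, 3, 5] / [2, 9] / [4] / [6] / [7] / [8];  Q = [1, 2, 8] / [3, 6] / [4] / [5] / [7] / [9];  common shape = (3, 2, 1, 1, 1, 1)

Row-insert the values π_1, π_2, … into P one at a time, bumping the leftmost entry strictly greater than the inserted value down to the next row. The recording tableau Q records, in position (i, j), the step at which that cell was added to P.
  Insert 8 (step 1): P = [8];  Q = [1]
  Insert 9 (step 2): P = [8, 9];  Q = [1, 2]
  Insert 7 (step 3): P = [7, 9] / [8];  Q = [1, 2] / [3]
  Insert 6 (step 4): P = [6, 9] / [7] / [8];  Q = [1, 2] / [3] / [4]
  Insert 2 (step 5): P = [2, 9] / [6] / [7] / [8];  Q = [1, 2] / [3] / [4] / [5]
  Insert 4 (step 6): P = [2, 4] / [6, 9] / [7] / [8];  Q = [1, 2] / [3, 6] / [4] / [5]
  Insert 3 (step 7): P = [2, 3] / [4, 9] / [6] / [7] / [8];  Q = [1, 2] / [3, 6] / [4] / [5] / [7]
  Insert 5 (step 8): P = [2, 3, 5] / [4, 9] / [6] / [7] / [8];  Q = [1, 2, 8] / [3, 6] / [4] / [5] / [7]
  Insert 1 (step 9): P = [1, 3, 5] / [2, 9] / [4] / [6] / [7] / [8];  Q = [1, 2, 8] / [3, 6] / [4] / [5] / [7] / [9]
Final shape: (3, 2, 1, 1, 1, 1).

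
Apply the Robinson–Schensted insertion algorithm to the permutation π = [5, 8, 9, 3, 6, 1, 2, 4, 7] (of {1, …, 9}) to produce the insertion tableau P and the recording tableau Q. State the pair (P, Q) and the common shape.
P = [1, 2, 4, 7] / [3, 6, 9] / [5, 8];  Q = [1, 2, 3, 9] / [4, 5, 8] / [6, 7];  common shape = (4, 3, 2)

Row-insert the values π_1, π_2, … into P one at a time, bumping the leftmost entry strictly greater than the inserted value down to the next row. The recording tableau Q records, in position (i, j), the step at which that cell was added to P.
  Insert 5 (step 1): P = [5];  Q = [1]
  Insert 8 (step 2): P = [5, 8];  Q = [1, 2]
  Insert 9 (step 3): P = [5, 8, 9];  Q = [1, 2, 3]
  Insert 3 (step 4): P = [3, 8, 9] / [5];  Q = [1, 2, 3] / [4]
  Insert 6 (step 5): P = [3, 6, 9] / [5, 8];  Q = [1, 2, 3] / [4, 5]
  Insert 1 (step 6): P = [1, 6, 9] / [3, 8] / [5];  Q = [1, 2, 3] / [4, 5] / [6]
  Insert 2 (step 7): P = [1, 2, 9] / [3, 6] / [5, 8];  Q = [1, 2, 3] / [4, 5] / [6, 7]
  Insert 4 (step 8): P = [1, 2, 4] / [3, 6, 9] / [5, 8];  Q = [1, 2, 3] / [4, 5, 8] / [6, 7]
  Insert 7 (step 9): P = [1, 2, 4, 7] / [3, 6, 9] / [5, 8];  Q = [1, 2, 3, 9] / [4, 5, 8] / [6, 7]
Final shape: (4, 3, 2).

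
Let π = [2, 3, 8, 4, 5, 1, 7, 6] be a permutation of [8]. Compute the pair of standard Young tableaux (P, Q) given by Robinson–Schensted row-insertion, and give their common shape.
P = [1, 3, 4, 5, 6] / [2, 7] / [8];  Q = [1, 2, 3, 5, 7] / [4, 8] / [6];  common shape = (5, 2, 1)

Row-insert the values π_1, π_2, … into P one at a time, bumping the leftmost entry strictly greater than the inserted value down to the next row. The recording tableau Q records, in position (i, j), the step at which that cell was added to P.
  Insert 2 (step 1): P = [2];  Q = [1]
  Insert 3 (step 2): P = [2, 3];  Q = [1, 2]
  Insert 8 (step 3): P = [2, 3, 8];  Q = [1, 2, 3]
  Insert 4 (step 4): P = [2, 3, 4] / [8];  Q = [1, 2, 3] / [4]
  Insert 5 (step 5): P = [2, 3, 4, 5] / [8];  Q = [1, 2, 3, 5] / [4]
  Insert 1 (step 6): P = [1, 3, 4, 5] / [2] / [8];  Q = [1, 2, 3, 5] / [4] / [6]
  Insert 7 (step 7): P = [1, 3, 4, 5, 7] / [2] / [8];  Q = [1, 2, 3, 5, 7] / [4] / [6]
  Insert 6 (step 8): P = [1, 3, 4, 5, 6] / [2, 7] / [8];  Q = [1, 2, 3, 5, 7] / [4, 8] / [6]
Final shape: (5, 2, 1).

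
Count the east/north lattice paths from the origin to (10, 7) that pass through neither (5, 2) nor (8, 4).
Number of paths = 11306

Inclusion–exclusion. Total paths: C(17, 10) = 19448. Through P₁: C(7, 5)·C(10, 5) = 5292. Through P₂: C(12, 8)·C(5, 2) = 4950. Since P₁ is strictly southwest of P₂, a monotone path through both must visit P₁ then P₂; paths through both = C(7, 5)·C(5, 3)·C(5, 2) = 2100. Avoid both = 19448 − 5292 − 4950 + 2100 = 11306.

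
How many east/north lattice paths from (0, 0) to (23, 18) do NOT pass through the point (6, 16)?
Number of paths = 202099881777

Total paths from (0, 0) to (23, 18): C(41, 23) = 202112640600. Paths through (6, 16): (paths (0, 0) → (6, 16)) × (paths (6, 16) → (23, 18)) = C(22, 6) · C(19, 17) = 74613 · 171 = 12758823. Avoidance count = 202112640600 − 12758823 = 202099881777.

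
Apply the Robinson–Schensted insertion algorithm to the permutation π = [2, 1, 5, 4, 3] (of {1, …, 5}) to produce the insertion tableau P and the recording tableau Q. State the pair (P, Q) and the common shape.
P = [1, 3] / [2, 4] / [5];  Q = [1, 3] / [2, 4] / [5];  common shape = (2, 2, 1)

Row-insert the values π_1, π_2, … into P one at a time, bumping the leftmost entry strictly greater than the inserted value down to the next row. The recording tableau Q records, in position (i, j), the step at which that cell was added to P.
  Insert 2 (step 1): P = [2];  Q = [1]
  Insert 1 (step 2): P = [1] / [2];  Q = [1] / [2]
  Insert 5 (step 3): P = [1, 5] / [2];  Q = [1, 3] / [2]
  Insert 4 (step 4): P = [1, 4] / [2, 5];  Q = [1, 3] / [2, 4]
  Insert 3 (step 5): P = [1, 3] / [2, 4] / [5];  Q = [1, 3] / [2, 4] / [5]
Final shape: (2, 2, 1).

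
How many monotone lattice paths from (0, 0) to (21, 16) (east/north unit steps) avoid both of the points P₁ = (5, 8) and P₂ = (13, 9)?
Number of paths = 8802862398

Inclusion–exclusion. Total paths: C(37, 21) = 12875774670. Through P₁: C(13, 5)·C(24, 16) = 946551177. Through P₂: C(22, 13)·C(15, 8) = 3200897700. Since P₁ is strictly southwest of P₂, a monotone path through both must visit P₁ then P₂; paths through both = C(13, 5)·C(9, 8)·C(15, 8) = 74536605. Avoid both = 12875774670 − 946551177 − 3200897700 + 74536605 = 8802862398.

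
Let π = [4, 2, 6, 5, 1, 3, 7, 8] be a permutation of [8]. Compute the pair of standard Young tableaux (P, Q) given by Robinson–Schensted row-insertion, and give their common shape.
P = [1, 3, 7, 8] / [2, 5] / [4, 6];  Q = [1, 3, 7, 8] / [2, 4] / [5, 6];  common shape = (4, 2, 2)

Row-insert the values π_1, π_2, … into P one at a time, bumping the leftmost entry strictly greater than the inserted value down to the next row. The recording tableau Q records, in position (i, j), the step at which that cell was added to P.
  Insert 4 (step 1): P = [4];  Q = [1]
  Insert 2 (step 2): P = [2] / [4];  Q = [1] / [2]
  Insert 6 (step 3): P = [2, 6] / [4];  Q = [1, 3] / [2]
  Insert 5 (step 4): P = [2, 5] / [4, 6];  Q = [1, 3] / [2, 4]
  Insert 1 (step 5): P = [1, 5] / [2, 6] / [4];  Q = [1, 3] / [2, 4] / [5]
  Insert 3 (step 6): P = [1, 3] / [2, 5] / [4, 6];  Q = [1, 3] / [2, 4] / [5, 6]
  Insert 7 (step 7): P = [1, 3, 7] / [2, 5] / [4, 6];  Q = [1, 3, 7] / [2, 4] / [5, 6]
  Insert 8 (step 8): P = [1, 3, 7, 8] / [2, 5] / [4, 6];  Q = [1, 3, 7, 8] / [2, 4] / [5, 6]
Final shape: (4, 2, 2).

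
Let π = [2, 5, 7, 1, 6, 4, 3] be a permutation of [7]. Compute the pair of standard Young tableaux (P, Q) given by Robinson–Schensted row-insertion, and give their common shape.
P = [1, 3, 6] / [2, 4] / [5] / [7];  Q = [1, 2, 3] / [4, 5] / [6] / [7];  common shape = (3, 2, 1, 1)

Row-insert the values π_1, π_2, … into P one at a time, bumping the leftmost entry strictly greater than the inserted value down to the next row. The recording tableau Q records, in position (i, j), the step at which that cell was added to P.
  Insert 2 (step 1): P = [2];  Q = [1]
  Insert 5 (step 2): P = [2, 5];  Q = [1, 2]
  Insert 7 (step 3): P = [2, 5, 7];  Q = [1, 2, 3]
  Insert 1 (step 4): P = [1, 5, 7] / [2];  Q = [1, 2, 3] / [4]
  Insert 6 (step 5): P = [1, 5, 6] / [2, 7];  Q = [1, 2, 3] / [4, 5]
  Insert 4 (step 6): P = [1, 4, 6] / [2, 5] / [7];  Q = [1, 2, 3] / [4, 5] / [6]
  Insert 3 (step 7): P = [1, 3, 6] / [2, 4] / [5] / [7];  Q = [1, 2, 3] / [4, 5] / [6] / [7]
Final shape: (3, 2, 1, 1).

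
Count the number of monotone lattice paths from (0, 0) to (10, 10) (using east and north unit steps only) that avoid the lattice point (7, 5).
Number of paths = 140404

Total paths from (0, 0) to (10, 10): C(20, 10) = 184756. Paths through (7, 5): (paths (0, 0) → (7, 5)) × (paths (7, 5) → (10, 10)) = C(12, 7) · C(8, 3) = 792 · 56 = 44352. Avoidance count = 184756 − 44352 = 140404.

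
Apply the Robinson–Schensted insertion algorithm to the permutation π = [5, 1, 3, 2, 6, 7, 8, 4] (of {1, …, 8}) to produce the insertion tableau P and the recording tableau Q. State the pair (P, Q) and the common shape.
P = [1, 2, 4, 7, 8] / [3, 6] / [5];  Q = [1, 3, 5, 6, 7] / [2, 8] / [4];  common shape = (5, 2, 1)

Row-insert the values π_1, π_2, … into P one at a time, bumping the leftmost entry strictly greater than the inserted value down to the next row. The recording tableau Q records, in position (i, j), the step at which that cell was added to P.
  Insert 5 (step 1): P = [5];  Q = [1]
  Insert 1 (step 2): P = [1] / [5];  Q = [1] / [2]
  Insert 3 (step 3): P = [1, 3] / [5];  Q = [1, 3] / [2]
  Insert 2 (step 4): P = [1, 2] / [3] / [5];  Q = [1, 3] / [2] / [4]
  Insert 6 (step 5): P = [1, 2, 6] / [3] / [5];  Q = [1, 3, 5] / [2] / [4]
  Insert 7 (step 6): P = [1, 2, 6, 7] / [3] / [5];  Q = [1, 3, 5, 6] / [2] / [4]
  Insert 8 (step 7): P = [1, 2, 6, 7, 8] / [3] / [5];  Q = [1, 3, 5, 6, 7] / [2] / [4]
  Insert 4 (step 8): P = [1, 2, 4, 7, 8] / [3, 6] / [5];  Q = [1, 3, 5, 6, 7] / [2, 8] / [4]
Final shape: (5, 2, 1).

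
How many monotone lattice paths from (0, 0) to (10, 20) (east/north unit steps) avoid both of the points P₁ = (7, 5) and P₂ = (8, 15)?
Number of paths = 19285101

Inclusion–exclusion. Total paths: C(30, 10) = 30045015. Through P₁: C(12, 7)·C(18, 3) = 646272. Through P₂: C(23, 8)·C(7, 2) = 10296594. Since P₁ is strictly southwest of P₂, a monotone path through both must visit P₁ then P₂; paths through both = C(12, 7)·C(11, 1)·C(7, 2) = 182952. Avoid both = 30045015 − 646272 − 10296594 + 182952 = 19285101.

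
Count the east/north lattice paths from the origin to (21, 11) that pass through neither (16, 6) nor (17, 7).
Number of paths = 96440544

Inclusion–exclusion. Total paths: C(32, 21) = 129024480. Through P₁: C(22, 16)·C(10, 5) = 18802476. Through P₂: C(24, 17)·C(8, 4) = 24227280. Since P₁ is strictly southwest of P₂, a monotone path through both must visit P₁ then P₂; paths through both = C(22, 16)·C(2, 1)·C(8, 4) = 10445820. Avoid both = 129024480 − 18802476 − 24227280 + 10445820 = 96440544.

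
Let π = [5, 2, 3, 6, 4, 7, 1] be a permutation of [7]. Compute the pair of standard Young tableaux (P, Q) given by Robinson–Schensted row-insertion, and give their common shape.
P = [1, 3, 4, 7] / [2, 6] / [5];  Q = [1, 3, 4, 6] / [2, 5] / [7];  common shape = (4, 2, 1)

Row-insert the values π_1, π_2, … into P one at a time, bumping the leftmost entry strictly greater than the inserted value down to the next row. The recording tableau Q records, in position (i, j), the step at which that cell was added to P.
  Insert 5 (step 1): P = [5];  Q = [1]
  Insert 2 (step 2): P = [2] / [5];  Q = [1] / [2]
  Insert 3 (step 3): P = [2, 3] / [5];  Q = [1, 3] / [2]
  Insert 6 (step 4): P = [2, 3, 6] / [5];  Q = [1, 3, 4] / [2]
  Insert 4 (step 5): P = [2, 3, 4] / [5, 6];  Q = [1, 3, 4] / [2, 5]
  Insert 7 (step 6): P = [2, 3, 4, 7] / [5, 6];  Q = [1, 3, 4, 6] / [2, 5]
  Insert 1 (step 7): P = [1, 3, 4, 7] / [2, 6] / [5];  Q = [1, 3, 4, 6] / [2, 5] / [7]
Final shape: (4, 2, 1).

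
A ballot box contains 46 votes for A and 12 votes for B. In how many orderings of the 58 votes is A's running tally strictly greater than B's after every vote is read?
Strict-lead orderings = 522776255820

Total orderings of the 58 votes with 46 for A: C(58, 46) = 891794789340. By the Bertrand ballot formula (Cycle Lemma / reflection principle), the number of orderings in which A is strictly ahead of B throughout is (p − q)/(p + q) · C(p + q, p) = (46 − 12)/(46 + 12) · 891794789340 = 522776255820.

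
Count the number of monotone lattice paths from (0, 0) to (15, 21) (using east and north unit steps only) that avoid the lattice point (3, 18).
Number of paths = 5567297410

Total paths from (0, 0) to (15, 21): C(36, 15) = 5567902560. Paths through (3, 18): (paths (0, 0) → (3, 18)) × (paths (3, 18) → (15, 21)) = C(21, 3) · C(15, 12) = 1330 · 455 = 605150. Avoidance count = 5567902560 − 605150 = 5567297410.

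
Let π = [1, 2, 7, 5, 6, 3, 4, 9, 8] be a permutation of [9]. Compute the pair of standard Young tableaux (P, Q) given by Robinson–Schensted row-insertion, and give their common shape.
P = [1, 2, 3, 4, 8] / [5, 6, 9] / [7];  Q = [1, 2, 3, 5, 8] / [4, 7, 9] / [6];  common shape = (5, 3, 1)

Row-insert the values π_1, π_2, … into P one at a time, bumping the leftmost entry strictly greater than the inserted value down to the next row. The recording tableau Q records, in position (i, j), the step at which that cell was added to P.
  Insert 1 (step 1): P = [1];  Q = [1]
  Insert 2 (step 2): P = [1, 2];  Q = [1, 2]
  Insert 7 (step 3): P = [1, 2, 7];  Q = [1, 2, 3]
  Insert 5 (step 4): P = [1, 2, 5] / [7];  Q = [1, 2, 3] / [4]
  Insert 6 (step 5): P = [1, 2, 5, 6] / [7];  Q = [1, 2, 3, 5] / [4]
  Insert 3 (step 6): P = [1, 2, 3, 6] / [5] / [7];  Q = [1, 2, 3, 5] / [4] / [6]
  Insert 4 (step 7): P = [1, 2, 3, 4] / [5, 6] / [7];  Q = [1, 2, 3, 5] / [4, 7] / [6]
  Insert 9 (step 8): P = [1, 2, 3, 4, 9] / [5, 6] / [7];  Q = [1, 2, 3, 5, 8] / [4, 7] / [6]
  Insert 8 (step 9): P = [1, 2, 3, 4, 8] / [5, 6, 9] / [7];  Q = [1, 2, 3, 5, 8] / [4, 7, 9] / [6]
Final shape: (5, 3, 1).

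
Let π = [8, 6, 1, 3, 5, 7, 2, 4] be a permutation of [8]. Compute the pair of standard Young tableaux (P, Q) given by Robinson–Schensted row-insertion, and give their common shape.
P = [1, 2, 4, 7] / [3, 5] / [6] / [8];  Q = [1, 4, 5, 6] / [2, 8] / [3] / [7];  common shape = (4, 2, 1, 1)

Row-insert the values π_1, π_2, … into P one at a time, bumping the leftmost entry strictly greater than the inserted value down to the next row. The recording tableau Q records, in position (i, j), the step at which that cell was added to P.
  Insert 8 (step 1): P = [8];  Q = [1]
  Insert 6 (step 2): P = [6] / [8];  Q = [1] / [2]
  Insert 1 (step 3): P = [1] / [6] / [8];  Q = [1] / [2] / [3]
  Insert 3 (step 4): P = [1, 3] / [6] / [8];  Q = [1, 4] / [2] / [3]
  Insert 5 (step 5): P = [1, 3, 5] / [6] / [8];  Q = [1, 4, 5] / [2] / [3]
  Insert 7 (step 6): P = [1, 3, 5, 7] / [6] / [8];  Q = [1, 4, 5, 6] / [2] / [3]
  Insert 2 (step 7): P = [1, 2, 5, 7] / [3] / [6] / [8];  Q = [1, 4, 5, 6] / [2] / [3] / [7]
  Insert 4 (step 8): P = [1, 2, 4, 7] / [3, 5] / [6] / [8];  Q = [1, 4, 5, 6] / [2, 8] / [3] / [7]
Final shape: (4, 2, 1, 1).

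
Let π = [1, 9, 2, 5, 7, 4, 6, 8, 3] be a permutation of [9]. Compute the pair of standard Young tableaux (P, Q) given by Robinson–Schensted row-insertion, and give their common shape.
P = [1, 2, 3, 6, 8] / [4, 7] / [5] / [9];  Q = [1, 2, 4, 5, 8] / [3, 7] / [6] / [9];  common shape = (5, 2, 1, 1)

Row-insert the values π_1, π_2, … into P one at a time, bumping the leftmost entry strictly greater than the inserted value down to the next row. The recording tableau Q records, in position (i, j), the step at which that cell was added to P.
  Insert 1 (step 1): P = [1];  Q = [1]
  Insert 9 (step 2): P = [1, 9];  Q = [1, 2]
  Insert 2 (step 3): P = [1, 2] / [9];  Q = [1, 2] / [3]
  Insert 5 (step 4): P = [1, 2, 5] / [9];  Q = [1, 2, 4] / [3]
  Insert 7 (step 5): P = [1, 2, 5, 7] / [9];  Q = [1, 2, 4, 5] / [3]
  Insert 4 (step 6): P = [1, 2, 4, 7] / [5] / [9];  Q = [1, 2, 4, 5] / [3] / [6]
  Insert 6 (step 7): P = [1, 2, 4, 6] / [5, 7] / [9];  Q = [1, 2, 4, 5] / [3, 7] / [6]
  Insert 8 (step 8): P = [1, 2, 4, 6, 8] / [5, 7] / [9];  Q = [1, 2, 4, 5, 8] / [3, 7] / [6]
  Insert 3 (step 9): P = [1, 2, 3, 6, 8] / [4, 7] / [5] / [9];  Q = [1, 2, 4, 5, 8] / [3, 7] / [6] / [9]
Final shape: (5, 2, 1, 1).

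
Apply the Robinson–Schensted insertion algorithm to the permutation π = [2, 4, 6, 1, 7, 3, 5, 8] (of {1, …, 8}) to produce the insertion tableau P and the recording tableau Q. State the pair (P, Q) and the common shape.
P = [1, 3, 5, 7, 8] / [2, 4, 6];  Q = [1, 2, 3, 5, 8] / [4, 6, 7];  common shape = (5, 3)

Row-insert the values π_1, π_2, … into P one at a time, bumping the leftmost entry strictly greater than the inserted value down to the next row. The recording tableau Q records, in position (i, j), the step at which that cell was added to P.
  Insert 2 (step 1): P = [2];  Q = [1]
  Insert 4 (step 2): P = [2, 4];  Q = [1, 2]
  Insert 6 (step 3): P = [2, 4, 6];  Q = [1, 2, 3]
  Insert 1 (step 4): P = [1, 4, 6] / [2];  Q = [1, 2, 3] / [4]
  Insert 7 (step 5): P = [1, 4, 6, 7] / [2];  Q = [1, 2, 3, 5] / [4]
  Insert 3 (step 6): P = [1, 3, 6, 7] / [2, 4];  Q = [1, 2, 3, 5] / [4, 6]
  Insert 5 (step 7): P = [1, 3, 5, 7] / [2, 4, 6];  Q = [1, 2, 3, 5] / [4, 6, 7]
  Insert 8 (step 8): P = [1, 3, 5, 7, 8] / [2, 4, 6];  Q = [1, 2, 3, 5, 8] / [4, 6, 7]
Final shape: (5, 3).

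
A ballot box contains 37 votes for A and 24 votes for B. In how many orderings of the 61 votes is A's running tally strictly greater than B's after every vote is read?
Strict-lead orderings = 12667055061303825

Total orderings of the 61 votes with 37 for A: C(61, 37) = 59437719903041025. By the Bertrand ballot formula (Cycle Lemma / reflection principle), the number of orderings in which A is strictly ahead of B throughout is (p − q)/(p + q) · C(p + q, p) = (37 − 24)/(37 + 24) · 59437719903041025 = 12667055061303825.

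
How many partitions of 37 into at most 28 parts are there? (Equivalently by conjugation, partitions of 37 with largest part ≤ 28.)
p(37, parts ≤ 28) = 21570

Use the recurrence p(n, m) = p(n, m−1) + p(n−m, m): either the largest part is < m (count p(n, m−1)) or the largest part is exactly m (remove one copy of m, count p(n−m, m)). With p(0, ·) = 1 this gives p(37, parts ≤ 28) = 21570. (By conjugating Young diagrams, this also counts partitions of 37 into at most 28 parts.)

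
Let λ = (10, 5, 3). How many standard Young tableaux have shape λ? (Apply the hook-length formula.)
# SYT of shape (10, 5, 3) = 501228

Hook-length formula: f^λ = n! / Π hook(c), product over all cells c of the Young diagram. For λ = (10, 5, 3), n = 18 boxes. Hook lengths by row (left-to-right, top-to-bottom): [12, 11, 10, 8, 7, 5, 4, 3, 2, 1]; [6, 5, 4, 2, 1]; [3, 2, 1]. Product of hooks = 12773376000. So f^λ = 18! / 12773376000 = 6402373705728000 / 12773376000 = 501228.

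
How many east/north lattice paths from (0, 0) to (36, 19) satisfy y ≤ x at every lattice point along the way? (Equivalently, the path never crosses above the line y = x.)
Number of paths = 136496564854650

By the reflection principle (André's argument), the number of monotone paths to (36, 19) with n ≤ m that never go above y = x is C(55, 36) − C(55, 37) = 280576272201225 − 144079707346575 = 136496564854650.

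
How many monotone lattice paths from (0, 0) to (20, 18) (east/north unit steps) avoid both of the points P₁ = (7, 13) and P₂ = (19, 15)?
Number of paths = 25518156450

Inclusion–exclusion. Total paths: C(38, 20) = 33578000610. Through P₁: C(20, 7)·C(18, 13) = 664191360. Through P₂: C(34, 19)·C(4, 1) = 7423870080. Since P₁ is strictly southwest of P₂, a monotone path through both must visit P₁ then P₂; paths through both = C(20, 7)·C(14, 12)·C(4, 1) = 28217280. Avoid both = 33578000610 − 664191360 − 7423870080 + 28217280 = 25518156450.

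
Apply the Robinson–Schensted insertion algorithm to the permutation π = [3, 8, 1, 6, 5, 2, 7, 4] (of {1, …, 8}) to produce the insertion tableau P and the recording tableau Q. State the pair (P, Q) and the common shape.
P = [1, 2, 4] / [3, 5, 7] / [6] / [8];  Q = [1, 2, 7] / [3, 4, 8] / [5] / [6];  common shape = (3, 3, 1, 1)

Row-insert the values π_1, π_2, … into P one at a time, bumping the leftmost entry strictly greater than the inserted value down to the next row. The recording tableau Q records, in position (i, j), the step at which that cell was added to P.
  Insert 3 (step 1): P = [3];  Q = [1]
  Insert 8 (step 2): P = [3, 8];  Q = [1, 2]
  Insert 1 (step 3): P = [1, 8] / [3];  Q = [1, 2] / [3]
  Insert 6 (step 4): P = [1, 6] / [3, 8];  Q = [1, 2] / [3, 4]
  Insert 5 (step 5): P = [1, 5] / [3, 6] / [8];  Q = [1, 2] / [3, 4] / [5]
  Insert 2 (step 6): P = [1, 2] / [3, 5] / [6] / [8];  Q = [1, 2] / [3, 4] / [5] / [6]
  Insert 7 (step 7): P = [1, 2, 7] / [3, 5] / [6] / [8];  Q = [1, 2, 7] / [3, 4] / [5] / [6]
  Insert 4 (step 8): P = [1, 2, 4] / [3, 5, 7] / [6] / [8];  Q = [1, 2, 7] / [3, 4, 8] / [5] / [6]
Final shape: (3, 3, 1, 1).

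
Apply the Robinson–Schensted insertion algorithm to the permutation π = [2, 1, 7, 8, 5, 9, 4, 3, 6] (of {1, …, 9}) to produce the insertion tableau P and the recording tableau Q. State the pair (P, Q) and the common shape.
P = [1, 3, 6, 9] / [2, 4, 8] / [5] / [7];  Q = [1, 3, 4, 6] / [2, 5, 9] / [7] / [8];  common shape = (4, 3, 1, 1)

Row-insert the values π_1, π_2, … into P one at a time, bumping the leftmost entry strictly greater than the inserted value down to the next row. The recording tableau Q records, in position (i, j), the step at which that cell was added to P.
  Insert 2 (step 1): P = [2];  Q = [1]
  Insert 1 (step 2): P = [1] / [2];  Q = [1] / [2]
  Insert 7 (step 3): P = [1, 7] / [2];  Q = [1, 3] / [2]
  Insert 8 (step 4): P = [1, 7, 8] / [2];  Q = [1, 3, 4] / [2]
  Insert 5 (step 5): P = [1, 5, 8] / [2, 7];  Q = [1, 3, 4] / [2, 5]
  Insert 9 (step 6): P = [1, 5, 8, 9] / [2, 7];  Q = [1, 3, 4, 6] / [2, 5]
  Insert 4 (step 7): P = [1, 4, 8, 9] / [2, 5] / [7];  Q = [1, 3, 4, 6] / [2, 5] / [7]
  Insert 3 (step 8): P = [1, 3, 8, 9] / [2, 4] / [5] / [7];  Q = [1, 3, 4, 6] / [2, 5] / [7] / [8]
  Insert 6 (step 9): P = [1, 3, 6, 9] / [2, 4, 8] / [5] / [7];  Q = [1, 3, 4, 6] / [2, 5, 9] / [7] / [8]
Final shape: (4, 3, 1, 1).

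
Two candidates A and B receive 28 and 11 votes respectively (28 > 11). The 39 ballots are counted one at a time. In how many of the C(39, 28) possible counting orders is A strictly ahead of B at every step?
Strict-lead orderings = 730588532

Total orderings of the 39 votes with 28 for A: C(39, 28) = 1676056044. By the Bertrand ballot formula (Cycle Lemma / reflection principle), the number of orderings in which A is strictly ahead of B throughout is (p − q)/(p + q) · C(p + q, p) = (28 − 11)/(28 + 11) · 1676056044 = 730588532.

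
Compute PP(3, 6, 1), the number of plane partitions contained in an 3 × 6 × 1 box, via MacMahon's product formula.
PP(3, 6, 1) = 84

Evaluate the triple product over i = 1..3, j = 1..6, k = 1..1. The factors are (2/1) · (3/2) · (4/3) · (5/4) · (6/5) · (7/6) · (3/2) · (4/3) · … (18 factors total). The numerators and denominators telescope so the product is an integer; carrying out the multiplication exactly gives PP(3, 6, 1) = 84.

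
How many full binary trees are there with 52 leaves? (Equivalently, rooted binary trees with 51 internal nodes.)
C_51 = 7684785670514316385230816156

These full binary trees are counted by the Catalan number C_n = (1/(n + 1)) · C(2n, n). For n = 51: C_51 = (1/52) · C(102, 51) = 399608854866744452032002440112/52 = 7684785670514316385230816156.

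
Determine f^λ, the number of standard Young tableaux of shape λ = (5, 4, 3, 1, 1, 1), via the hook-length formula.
# SYT of shape (5, 4, 3, 1, 1, 1) = 210210

Hook-length formula: f^λ = n! / Π hook(c), product over all cells c of the Young diagram. For λ = (5, 4, 3, 1, 1, 1), n = 15 boxes. Hook lengths by row (left-to-right, top-to-bottom): [10, 6, 5, 3, 1]; [8, 4, 3, 1]; [6, 2, 1]; [3]; [2]; [1]. Product of hooks = 6220800. So f^λ = 15! / 6220800 = 1307674368000 / 6220800 = 210210.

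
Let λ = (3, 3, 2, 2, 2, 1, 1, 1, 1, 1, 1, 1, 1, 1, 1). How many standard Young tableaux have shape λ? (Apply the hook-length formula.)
# SYT of shape (3, 3, 2, 2, 2, 1, 1, 1, 1, 1, 1, 1, 1, 1, 1) = 1448370

Hook-length formula: f^λ = n! / Π hook(c), product over all cells c of the Young diagram. For λ = (3, 3, 2, 2, 2, 1, 1, 1, 1, 1, 1, 1, 1, 1, 1), n = 22 boxes. Hook lengths by row (left-to-right, top-to-bottom): [17, 6, 2]; [16, 5, 1]; [14, 3]; [13, 2]; [12, 1]; [10]; [9]; [8]; [7]; [6]; [5]; [4]; [3]; [2]; [1]. Product of hooks = 776045297664000. So f^λ = 22! / 776045297664000 = 1124000727777607680000 / 776045297664000 = 1448370.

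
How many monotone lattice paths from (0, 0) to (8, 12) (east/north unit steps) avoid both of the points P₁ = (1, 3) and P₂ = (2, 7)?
Number of paths = 72818

Inclusion–exclusion. Total paths: C(20, 8) = 125970. Through P₁: C(4, 1)·C(16, 7) = 45760. Through P₂: C(9, 2)·C(11, 6) = 16632. Since P₁ is strictly southwest of P₂, a monotone path through both must visit P₁ then P₂; paths through both = C(4, 1)·C(5, 1)·C(11, 6) = 9240. Avoid both = 125970 − 45760 − 16632 + 9240 = 72818.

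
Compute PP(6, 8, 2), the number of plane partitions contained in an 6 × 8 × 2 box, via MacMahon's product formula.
PP(6, 8, 2) = 2147145

Evaluate the triple product over i = 1..6, j = 1..8, k = 1..2. The factors are (2/1) · (3/2) · (3/2) · (4/3) · (4/3) · (5/4) · (5/4) · (6/5) · … (96 factors total). The numerators and denominators telescope so the product is an integer; carrying out the multiplication exactly gives PP(6, 8, 2) = 2147145.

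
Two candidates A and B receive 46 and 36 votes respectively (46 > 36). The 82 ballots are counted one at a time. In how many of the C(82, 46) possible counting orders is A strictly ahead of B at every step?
Strict-lead orderings = 28320955360167524909400

Total orderings of the 82 votes with 46 for A: C(82, 46) = 232231833953373704257080. By the Bertrand ballot formula (Cycle Lemma / reflection principle), the number of orderings in which A is strictly ahead of B throughout is (p − q)/(p + q) · C(p + q, p) = (46 − 36)/(46 + 36) · 232231833953373704257080 = 28320955360167524909400.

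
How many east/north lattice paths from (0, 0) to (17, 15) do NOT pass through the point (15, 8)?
Number of paths = 548071416

Total paths from (0, 0) to (17, 15): C(32, 17) = 565722720. Paths through (15, 8): (paths (0, 0) → (15, 8)) × (paths (15, 8) → (17, 15)) = C(23, 15) · C(9, 2) = 490314 · 36 = 17651304. Avoidance count = 565722720 − 17651304 = 548071416.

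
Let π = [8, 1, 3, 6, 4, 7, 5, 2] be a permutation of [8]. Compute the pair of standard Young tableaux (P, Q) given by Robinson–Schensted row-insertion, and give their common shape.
P = [1, 2, 4, 5] / [3, 7] / [6] / [8];  Q = [1, 3, 4, 6] / [2, 7] / [5] / [8];  common shape = (4, 2, 1, 1)

Row-insert the values π_1, π_2, … into P one at a time, bumping the leftmost entry strictly greater than the inserted value down to the next row. The recording tableau Q records, in position (i, j), the step at which that cell was added to P.
  Insert 8 (step 1): P = [8];  Q = [1]
  Insert 1 (step 2): P = [1] / [8];  Q = [1] / [2]
  Insert 3 (step 3): P = [1, 3] / [8];  Q = [1, 3] / [2]
  Insert 6 (step 4): P = [1, 3, 6] / [8];  Q = [1, 3, 4] / [2]
  Insert 4 (step 5): P = [1, 3, 4] / [6] / [8];  Q = [1, 3, 4] / [2] / [5]
  Insert 7 (step 6): P = [1, 3, 4, 7] / [6] / [8];  Q = [1, 3, 4, 6] / [2] / [5]
  Insert 5 (step 7): P = [1, 3, 4, 5] / [6, 7] / [8];  Q = [1, 3, 4, 6] / [2, 7] / [5]
  Insert 2 (step 8): P = [1, 2, 4, 5] / [3, 7] / [6] / [8];  Q = [1, 3, 4, 6] / [2, 7] / [5] / [8]
Final shape: (4, 2, 1, 1).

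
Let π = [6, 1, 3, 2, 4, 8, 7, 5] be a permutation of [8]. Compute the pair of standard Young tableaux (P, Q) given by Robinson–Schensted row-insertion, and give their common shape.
P = [1, 2, 4, 5] / [3, 7] / [6, 8];  Q = [1, 3, 5, 6] / [2, 7] / [4, 8];  common shape = (4, 2, 2)

Row-insert the values π_1, π_2, … into P one at a time, bumping the leftmost entry strictly greater than the inserted value down to the next row. The recording tableau Q records, in position (i, j), the step at which that cell was added to P.
  Insert 6 (step 1): P = [6];  Q = [1]
  Insert 1 (step 2): P = [1] / [6];  Q = [1] / [2]
  Insert 3 (step 3): P = [1, 3] / [6];  Q = [1, 3] / [2]
  Insert 2 (step 4): P = [1, 2] / [3] / [6];  Q = [1, 3] / [2] / [4]
  Insert 4 (step 5): P = [1, 2, 4] / [3] / [6];  Q = [1, 3, 5] / [2] / [4]
  Insert 8 (step 6): P = [1, 2, 4, 8] / [3] / [6];  Q = [1, 3, 5, 6] / [2] / [4]
  Insert 7 (step 7): P = [1, 2, 4, 7] / [3, 8] / [6];  Q = [1, 3, 5, 6] / [2, 7] / [4]
  Insert 5 (step 8): P = [1, 2, 4, 5] / [3, 7] / [6, 8];  Q = [1, 3, 5, 6] / [2, 7] / [4, 8]
Final shape: (4, 2, 2).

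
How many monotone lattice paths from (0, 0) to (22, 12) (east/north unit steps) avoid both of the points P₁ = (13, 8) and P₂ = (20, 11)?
Number of paths = 222098145

Inclusion–exclusion. Total paths: C(34, 22) = 548354040. Through P₁: C(21, 13)·C(13, 9) = 145495350. Through P₂: C(31, 20)·C(3, 2) = 254016945. Since P₁ is strictly southwest of P₂, a monotone path through both must visit P₁ then P₂; paths through both = C(21, 13)·C(10, 7)·C(3, 2) = 73256400. Avoid both = 548354040 − 145495350 − 254016945 + 73256400 = 222098145.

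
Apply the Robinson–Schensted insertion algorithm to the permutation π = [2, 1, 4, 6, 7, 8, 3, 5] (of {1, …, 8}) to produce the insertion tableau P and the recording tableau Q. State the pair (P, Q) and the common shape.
P = [1, 3, 5, 7, 8] / [2, 4, 6];  Q = [1, 3, 4, 5, 6] / [2, 7, 8];  common shape = (5, 3)

Row-insert the values π_1, π_2, … into P one at a time, bumping the leftmost entry strictly greater than the inserted value down to the next row. The recording tableau Q records, in position (i, j), the step at which that cell was added to P.
  Insert 2 (step 1): P = [2];  Q = [1]
  Insert 1 (step 2): P = [1] / [2];  Q = [1] / [2]
  Insert 4 (step 3): P = [1, 4] / [2];  Q = [1, 3] / [2]
  Insert 6 (step 4): P = [1, 4, 6] / [2];  Q = [1, 3, 4] / [2]
  Insert 7 (step 5): P = [1, 4, 6, 7] / [2];  Q = [1, 3, 4, 5] / [2]
  Insert 8 (step 6): P = [1, 4, 6, 7, 8] / [2];  Q = [1, 3, 4, 5, 6] / [2]
  Insert 3 (step 7): P = [1, 3, 6, 7, 8] / [2, 4];  Q = [1, 3, 4, 5, 6] / [2, 7]
  Insert 5 (step 8): P = [1, 3, 5, 7, 8] / [2, 4, 6];  Q = [1, 3, 4, 5, 6] / [2, 7, 8]
Final shape: (5, 3).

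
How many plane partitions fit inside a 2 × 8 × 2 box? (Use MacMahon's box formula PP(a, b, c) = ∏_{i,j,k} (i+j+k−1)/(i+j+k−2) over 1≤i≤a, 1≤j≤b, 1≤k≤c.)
PP(2, 8, 2) = 825

Evaluate the triple product over i = 1..2, j = 1..8, k = 1..2. The factors are (2/1) · (3/2) · (3/2) · (4/3) · (4/3) · (5/4) · (5/4) · (6/5) · … (32 factors total). The numerators and denominators telescope so the product is an integer; carrying out the multiplication exactly gives PP(2, 8, 2) = 825.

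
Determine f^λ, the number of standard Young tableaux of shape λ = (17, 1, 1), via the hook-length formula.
# SYT of shape (17, 1, 1) = 153

Hook-length formula: f^λ = n! / Π hook(c), product over all cells c of the Young diagram. For λ = (17, 1, 1), n = 19 boxes. Hook lengths by row (left-to-right, top-to-bottom): [19, 16, 15, 14, 13, 12, 11, 10, 9, 8, 7, 6, 5, 4, 3, 2, 1]; [2]; [1]. Product of hooks = 795066015744000. So f^λ = 19! / 795066015744000 = 121645100408832000 / 795066015744000 = 153.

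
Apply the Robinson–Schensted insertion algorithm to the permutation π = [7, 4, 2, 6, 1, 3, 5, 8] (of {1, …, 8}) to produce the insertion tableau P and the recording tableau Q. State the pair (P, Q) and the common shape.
P = [1, 3, 5, 8] / [2, 6] / [4] / [7];  Q = [1, 4, 7, 8] / [2, 6] / [3] / [5];  common shape = (4, 2, 1, 1)

Row-insert the values π_1, π_2, … into P one at a time, bumping the leftmost entry strictly greater than the inserted value down to the next row. The recording tableau Q records, in position (i, j), the step at which that cell was added to P.
  Insert 7 (step 1): P = [7];  Q = [1]
  Insert 4 (step 2): P = [4] / [7];  Q = [1] / [2]
  Insert 2 (step 3): P = [2] / [4] / [7];  Q = [1] / [2] / [3]
  Insert 6 (step 4): P = [2, 6] / [4] / [7];  Q = [1, 4] / [2] / [3]
  Insert 1 (step 5): P = [1, 6] / [2] / [4] / [7];  Q = [1, 4] / [2] / [3] / [5]
  Insert 3 (step 6): P = [1, 3] / [2, 6] / [4] / [7];  Q = [1, 4] / [2, 6] / [3] / [5]
  Insert 5 (step 7): P = [1, 3, 5] / [2, 6] / [4] / [7];  Q = [1, 4, 7] / [2, 6] / [3] / [5]
  Insert 8 (step 8): P = [1, 3, 5, 8] / [2, 6] / [4] / [7];  Q = [1, 4, 7, 8] / [2, 6] / [3] / [5]
Final shape: (4, 2, 1, 1).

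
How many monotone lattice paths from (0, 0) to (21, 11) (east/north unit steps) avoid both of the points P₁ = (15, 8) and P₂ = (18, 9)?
Number of paths = 60582414

Inclusion–exclusion. Total paths: C(32, 21) = 129024480. Through P₁: C(23, 15)·C(9, 6) = 41186376. Through P₂: C(27, 18)·C(5, 3) = 46868250. Since P₁ is strictly southwest of P₂, a monotone path through both must visit P₁ then P₂; paths through both = C(23, 15)·C(4, 3)·C(5, 3) = 19612560. Avoid both = 129024480 − 41186376 − 46868250 + 19612560 = 60582414.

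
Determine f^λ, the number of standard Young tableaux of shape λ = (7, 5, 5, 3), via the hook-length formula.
# SYT of shape (7, 5, 5, 3) = 31039008

Hook-length formula: f^λ = n! / Π hook(c), product over all cells c of the Young diagram. For λ = (7, 5, 5, 3), n = 20 boxes. Hook lengths by row (left-to-right, top-to-bottom): [10, 9, 8, 6, 5, 2, 1]; [7, 6, 5, 3, 2]; [6, 5, 4, 2, 1]; [3, 2, 1]. Product of hooks = 78382080000. So f^λ = 20! / 78382080000 = 2432902008176640000 / 78382080000 = 31039008.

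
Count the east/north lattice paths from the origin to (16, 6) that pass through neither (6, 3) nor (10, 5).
Number of paths = 38388

Inclusion–exclusion. Total paths: C(22, 16) = 74613. Through P₁: C(9, 6)·C(13, 10) = 24024. Through P₂: C(15, 10)·C(7, 6) = 21021. Since P₁ is strictly southwest of P₂, a monotone path through both must visit P₁ then P₂; paths through both = C(9, 6)·C(6, 4)·C(7, 6) = 8820. Avoid both = 74613 − 24024 − 21021 + 8820 = 38388.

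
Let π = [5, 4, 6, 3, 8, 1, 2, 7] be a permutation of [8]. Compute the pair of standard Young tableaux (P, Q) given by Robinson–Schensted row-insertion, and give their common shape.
P = [1, 2, 7] / [3, 6, 8] / [4] / [5];  Q = [1, 3, 5] / [2, 7, 8] / [4] / [6];  common shape = (3, 3, 1, 1)

Row-insert the values π_1, π_2, … into P one at a time, bumping the leftmost entry strictly greater than the inserted value down to the next row. The recording tableau Q records, in position (i, j), the step at which that cell was added to P.
  Insert 5 (step 1): P = [5];  Q = [1]
  Insert 4 (step 2): P = [4] / [5];  Q = [1] / [2]
  Insert 6 (step 3): P = [4, 6] / [5];  Q = [1, 3] / [2]
  Insert 3 (step 4): P = [3, 6] / [4] / [5];  Q = [1, 3] / [2] / [4]
  Insert 8 (step 5): P = [3, 6, 8] / [4] / [5];  Q = [1, 3, 5] / [2] / [4]
  Insert 1 (step 6): P = [1, 6, 8] / [3] / [4] / [5];  Q = [1, 3, 5] / [2] / [4] / [6]
  Insert 2 (step 7): P = [1, 2, 8] / [3, 6] / [4] / [5];  Q = [1, 3, 5] / [2, 7] / [4] / [6]
  Insert 7 (step 8): P = [1, 2, 7] / [3, 6, 8] / [4] / [5];  Q = [1, 3, 5] / [2, 7, 8] / [4] / [6]
Final shape: (3, 3, 1, 1).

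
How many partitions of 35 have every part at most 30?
p(35, parts ≤ 30) = 14871

Use the recurrence p(n, m) = p(n, m−1) + p(n−m, m): either the largest part is < m (count p(n, m−1)) or the largest part is exactly m (remove one copy of m, count p(n−m, m)). With p(0, ·) = 1 this gives p(35, parts ≤ 30) = 14871. (By conjugating Young diagrams, this also counts partitions of 35 into at most 30 parts.)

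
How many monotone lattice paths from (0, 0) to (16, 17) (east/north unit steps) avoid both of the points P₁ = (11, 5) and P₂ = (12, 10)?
Number of paths = 935029386

Inclusion–exclusion. Total paths: C(33, 16) = 1166803110. Through P₁: C(16, 11)·C(17, 5) = 27029184. Through P₂: C(22, 12)·C(11, 4) = 213393180. Since P₁ is strictly southwest of P₂, a monotone path through both must visit P₁ then P₂; paths through both = C(16, 11)·C(6, 1)·C(11, 4) = 8648640. Avoid both = 1166803110 − 27029184 − 213393180 + 8648640 = 935029386.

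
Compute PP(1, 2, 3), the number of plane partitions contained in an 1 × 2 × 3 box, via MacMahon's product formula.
PP(1, 2, 3) = 10

Evaluate the triple product over i = 1..1, j = 1..2, k = 1..3. The factors are (2/1) · (3/2) · (4/3) · (3/2) · (4/3) · (5/4). The numerators and denominators telescope so the product is an integer; carrying out the multiplication exactly gives PP(1, 2, 3) = 10.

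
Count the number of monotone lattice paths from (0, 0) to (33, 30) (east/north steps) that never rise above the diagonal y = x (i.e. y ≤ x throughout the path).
Number of paths = 101268000658146714

By the reflection principle (André's argument), the number of monotone paths to (33, 30) with n ≤ m that never go above y = x is C(63, 33) − C(63, 34) = 860778005594247069 − 759510004936100355 = 101268000658146714.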